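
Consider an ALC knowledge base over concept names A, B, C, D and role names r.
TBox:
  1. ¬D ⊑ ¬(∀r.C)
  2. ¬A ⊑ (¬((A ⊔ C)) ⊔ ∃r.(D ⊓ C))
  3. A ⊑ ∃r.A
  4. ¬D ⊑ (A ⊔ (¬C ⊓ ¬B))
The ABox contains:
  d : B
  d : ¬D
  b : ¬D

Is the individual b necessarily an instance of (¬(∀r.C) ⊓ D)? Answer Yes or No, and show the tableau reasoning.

No

1. b : (¬(∀r.C) ⊓ D)?  L(b) = {¬D} ∪ {(∀r.C ⊔ ¬D)}
   apply at b: ¬D⊑¬(∀r.C); ¬D⊑(A ⊔ (¬C ⊓ ¬B))
   open: L(b) ⊇ {¬A, ¬B, ¬C, ¬D, ∃r.¬C} (+ ∃-successors) — b ∉ (¬(∀r.C) ⊓ D) possible
2. Hence b : (¬(∀r.C) ⊓ D): not entailed.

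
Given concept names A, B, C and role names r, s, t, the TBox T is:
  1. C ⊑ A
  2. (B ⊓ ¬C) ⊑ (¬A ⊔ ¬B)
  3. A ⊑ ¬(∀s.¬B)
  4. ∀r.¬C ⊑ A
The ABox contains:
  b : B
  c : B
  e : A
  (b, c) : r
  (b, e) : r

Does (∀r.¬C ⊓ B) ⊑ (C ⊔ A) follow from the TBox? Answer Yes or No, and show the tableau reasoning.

Yes

1. (∀r.¬C ⊓ B) ⊑ (C ⊔ A)  ⇔  ((∀r.¬C ⊓ B) ⊓ (¬C ⊓ ¬A)) unsat w.r.t. T
   all branches close; clash {A, ¬A} at x₀
2. Hence (∀r.¬C ⊓ B) ⊑ (C ⊔ A): entailed.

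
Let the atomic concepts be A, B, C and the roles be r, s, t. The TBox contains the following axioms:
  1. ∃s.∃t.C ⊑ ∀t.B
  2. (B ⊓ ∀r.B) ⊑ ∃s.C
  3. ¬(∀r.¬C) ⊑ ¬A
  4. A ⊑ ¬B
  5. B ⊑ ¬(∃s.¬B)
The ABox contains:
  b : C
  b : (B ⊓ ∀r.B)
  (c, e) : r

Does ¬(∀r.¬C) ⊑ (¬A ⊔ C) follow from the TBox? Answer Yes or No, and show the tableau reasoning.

Yes

1. ¬(∀r.¬C) ⊑ (¬A ⊔ C)  ⇔  (∃r.C ⊓ (A ⊓ ¬C)) unsat w.r.t. T
   all branches close; clash {A, ¬A} at x₀
2. Hence ¬(∀r.¬C) ⊑ (¬A ⊔ C): entailed.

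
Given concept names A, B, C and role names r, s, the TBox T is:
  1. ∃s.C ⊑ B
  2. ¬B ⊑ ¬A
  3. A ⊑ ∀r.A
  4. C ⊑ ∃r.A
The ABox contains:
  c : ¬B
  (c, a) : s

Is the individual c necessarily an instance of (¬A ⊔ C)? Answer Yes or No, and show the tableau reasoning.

1. c : (¬A ⊔ C)?  L(c) = {¬B} ∪ {(A ⊓ ¬C)}
   clash {A, ¬A} at c — c ∈ (¬A ⊔ C)
2. Hence c : (¬A ⊔ C): entailed.

Yes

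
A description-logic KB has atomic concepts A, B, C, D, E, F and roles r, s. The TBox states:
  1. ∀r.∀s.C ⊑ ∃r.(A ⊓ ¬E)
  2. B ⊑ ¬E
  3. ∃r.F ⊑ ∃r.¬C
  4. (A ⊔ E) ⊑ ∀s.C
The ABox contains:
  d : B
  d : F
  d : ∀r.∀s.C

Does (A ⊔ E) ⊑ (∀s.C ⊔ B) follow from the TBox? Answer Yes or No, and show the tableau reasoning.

1. (A ⊔ E) ⊑ (∀s.C ⊔ B)  ⇔  ((A ⊔ E) ⊓ (∃s.¬C ⊓ ¬B)) unsat w.r.t. T
   all branches close; clash {C, ¬C} at an ∃-successor
2. Hence (A ⊔ E) ⊑ (∀s.C ⊔ B): entailed.

Yes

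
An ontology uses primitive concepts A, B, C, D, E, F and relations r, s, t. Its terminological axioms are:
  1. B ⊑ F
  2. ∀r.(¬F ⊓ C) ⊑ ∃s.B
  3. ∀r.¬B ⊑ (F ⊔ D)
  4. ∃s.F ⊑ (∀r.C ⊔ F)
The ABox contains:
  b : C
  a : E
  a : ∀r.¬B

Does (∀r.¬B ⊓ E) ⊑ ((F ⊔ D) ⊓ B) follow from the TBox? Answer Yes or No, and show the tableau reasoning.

1. (∀r.¬B ⊓ E) ⊑ ((F ⊔ D) ⊓ B)  ⇔  ((∀r.¬B ⊓ E) ⊓ ((¬F ⊓ ¬D) ⊔ ¬B)) unsat w.r.t. T
   apply at x₀: ∀r.¬B⊑(F ⊔ D)
   open: L(x₀) ⊇ {E, F, ¬B, ∀r.¬B, ∀s.¬F, …} (+ ∃-successors)
2. Hence (∀r.¬B ⊓ E) ⊑ ((F ⊔ D) ⊓ B): not entailed.

No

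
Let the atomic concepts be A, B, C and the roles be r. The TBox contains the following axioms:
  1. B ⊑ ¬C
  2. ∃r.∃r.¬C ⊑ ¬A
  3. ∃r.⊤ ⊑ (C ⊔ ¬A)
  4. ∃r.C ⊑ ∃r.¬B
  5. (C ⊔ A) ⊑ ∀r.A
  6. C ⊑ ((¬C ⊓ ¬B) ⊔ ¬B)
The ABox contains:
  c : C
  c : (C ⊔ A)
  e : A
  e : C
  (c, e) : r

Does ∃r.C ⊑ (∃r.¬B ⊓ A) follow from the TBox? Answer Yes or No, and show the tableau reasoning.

1. ∃r.C ⊑ (∃r.¬B ⊓ A)  ⇔  (∃r.C ⊓ (∀r.B ⊔ ¬A)) unsat w.r.t. T
   apply at x₀: ∃r.C⊑∃r.¬B
   open: L(x₀) ⊇ {¬A, ¬B, ¬C, ∃r.C, ∃r.¬B} (+ ∃-successors)
2. Hence ∃r.C ⊑ (∃r.¬B ⊓ A): not entailed.

No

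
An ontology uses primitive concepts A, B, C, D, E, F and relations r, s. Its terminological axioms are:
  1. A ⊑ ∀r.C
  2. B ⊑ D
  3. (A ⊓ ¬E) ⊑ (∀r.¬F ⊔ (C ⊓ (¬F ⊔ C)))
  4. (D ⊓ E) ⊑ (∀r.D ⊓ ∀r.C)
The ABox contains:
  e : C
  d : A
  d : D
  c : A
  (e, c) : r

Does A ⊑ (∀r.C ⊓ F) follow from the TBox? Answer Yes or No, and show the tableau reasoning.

No

1. A ⊑ (∀r.C ⊓ F)  ⇔  (A ⊓ (∃r.¬C ⊔ ¬F)) unsat w.r.t. T
   apply at x₀: A⊑∀r.C
   open: L(x₀) ⊇ {A, E, ¬B, ¬D, ¬F, …}
2. Hence A ⊑ (∀r.C ⊓ F): not entailed.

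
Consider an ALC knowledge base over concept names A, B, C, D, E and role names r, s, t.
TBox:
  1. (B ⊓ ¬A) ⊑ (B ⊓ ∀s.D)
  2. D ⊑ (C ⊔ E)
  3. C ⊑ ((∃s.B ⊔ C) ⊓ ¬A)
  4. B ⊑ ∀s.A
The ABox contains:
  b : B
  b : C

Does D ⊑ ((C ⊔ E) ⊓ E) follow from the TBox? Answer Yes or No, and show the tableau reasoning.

1. D ⊑ ((C ⊔ E) ⊓ E)  ⇔  (D ⊓ ((¬C ⊓ ¬E) ⊔ ¬E)) unsat w.r.t. T
   apply at x₀: D⊑(C ⊔ E)
   open: L(x₀) ⊇ {C, D, ¬A, ¬B, ¬E}
2. Hence D ⊑ ((C ⊔ E) ⊓ E): not entailed.

No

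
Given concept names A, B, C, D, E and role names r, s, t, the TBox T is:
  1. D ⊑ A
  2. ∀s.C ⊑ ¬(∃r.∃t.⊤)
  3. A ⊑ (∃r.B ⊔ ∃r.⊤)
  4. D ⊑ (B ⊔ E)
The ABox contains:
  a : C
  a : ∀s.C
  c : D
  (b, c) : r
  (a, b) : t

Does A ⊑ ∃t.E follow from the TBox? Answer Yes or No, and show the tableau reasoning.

1. A ⊑ ∃t.E  ⇔  (A ⊓ ∀t.¬E) unsat w.r.t. T
   apply at x₀: A⊑(∃r.B ⊔ ∃r.⊤)
   open: L(x₀) ⊇ {A, ¬D, ∀t.¬E, ∃r.B, ∃s.¬C} (+ ∃-successors)
2. Hence A ⊑ ∃t.E: not entailed.

No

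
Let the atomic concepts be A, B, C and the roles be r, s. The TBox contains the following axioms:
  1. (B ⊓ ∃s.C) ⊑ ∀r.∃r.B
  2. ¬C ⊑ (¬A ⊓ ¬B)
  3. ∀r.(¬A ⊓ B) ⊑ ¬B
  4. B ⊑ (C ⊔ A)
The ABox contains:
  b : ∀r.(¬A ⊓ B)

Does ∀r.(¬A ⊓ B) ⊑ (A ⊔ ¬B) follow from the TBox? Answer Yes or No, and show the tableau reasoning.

1. ∀r.(¬A ⊓ B) ⊑ (A ⊔ ¬B)  ⇔  (∀r.(¬A ⊓ B) ⊓ (¬A ⊓ B)) unsat w.r.t. T
   all branches close; clash {A, ¬A} at x₀
2. Hence ∀r.(¬A ⊓ B) ⊑ (A ⊔ ¬B): entailed.

Yes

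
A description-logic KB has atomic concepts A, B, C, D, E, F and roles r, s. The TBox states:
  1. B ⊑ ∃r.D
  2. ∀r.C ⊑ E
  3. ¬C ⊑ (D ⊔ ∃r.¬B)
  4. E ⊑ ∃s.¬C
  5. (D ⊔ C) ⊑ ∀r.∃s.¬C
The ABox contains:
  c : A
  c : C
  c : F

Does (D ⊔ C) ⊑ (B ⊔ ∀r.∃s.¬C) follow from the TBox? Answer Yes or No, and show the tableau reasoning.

1. (D ⊔ C) ⊑ (B ⊔ ∀r.∃s.¬C)  ⇔  ((D ⊔ C) ⊓ (¬B ⊓ ∃r.∀s.C)) unsat w.r.t. T
   all branches close; clash {C, ¬C} at an ∃-successor
2. Hence (D ⊔ C) ⊑ (B ⊔ ∀r.∃s.¬C): entailed.

Yes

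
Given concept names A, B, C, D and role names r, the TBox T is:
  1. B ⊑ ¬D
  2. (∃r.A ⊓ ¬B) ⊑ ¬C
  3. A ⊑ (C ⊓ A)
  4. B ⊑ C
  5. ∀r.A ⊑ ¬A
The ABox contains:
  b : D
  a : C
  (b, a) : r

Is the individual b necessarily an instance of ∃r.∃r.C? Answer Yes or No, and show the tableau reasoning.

No

1. b : ∃r.∃r.C?  L(b) = {D} ∪ {∀r.∀r.¬C}
   open: L(b) ⊇ {D, ¬A, ¬B, ∀r.¬A, ∀r.∀r.¬C} — b ∉ ∃r.∃r.C possible
2. Hence b : ∃r.∃r.C: not entailed.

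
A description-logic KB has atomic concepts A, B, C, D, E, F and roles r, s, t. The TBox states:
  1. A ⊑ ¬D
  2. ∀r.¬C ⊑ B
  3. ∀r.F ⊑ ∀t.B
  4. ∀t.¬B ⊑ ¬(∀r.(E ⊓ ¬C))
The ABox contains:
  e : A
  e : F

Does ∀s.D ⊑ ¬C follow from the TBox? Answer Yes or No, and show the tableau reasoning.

1. ∀s.D ⊑ ¬C  ⇔  (∀s.D ⊓ C) unsat w.r.t. T
   open: L(x₀) ⊇ {C, ¬A, ∀s.D, ∃r.C, ∃r.¬F, …} (+ ∃-successors)
2. Hence ∀s.D ⊑ ¬C: not entailed.

No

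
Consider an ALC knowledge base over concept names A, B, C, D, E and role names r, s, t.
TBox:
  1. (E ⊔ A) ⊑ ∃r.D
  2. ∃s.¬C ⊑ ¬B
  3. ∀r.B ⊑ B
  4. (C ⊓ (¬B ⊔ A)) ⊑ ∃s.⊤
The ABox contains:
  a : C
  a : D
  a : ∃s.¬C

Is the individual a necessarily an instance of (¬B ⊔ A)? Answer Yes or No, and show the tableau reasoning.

1. a : (¬B ⊔ A)?  L(a) = {C, D, ∃s.¬C} ∪ {(B ⊓ ¬A)}
   clash {B, ¬B} at a — a ∈ (¬B ⊔ A)
2. Hence a : (¬B ⊔ A): entailed.

Yes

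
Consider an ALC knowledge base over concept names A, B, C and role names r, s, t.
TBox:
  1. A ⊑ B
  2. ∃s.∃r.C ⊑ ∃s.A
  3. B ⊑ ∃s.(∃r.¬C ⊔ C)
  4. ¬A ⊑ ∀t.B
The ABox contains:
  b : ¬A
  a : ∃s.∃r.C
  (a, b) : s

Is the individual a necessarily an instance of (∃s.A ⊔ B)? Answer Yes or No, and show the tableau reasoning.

Yes

1. a : (∃s.A ⊔ B)?  L(a) = {∃s.∃r.C} ∪ {(∀s.¬A ⊓ ¬B)}
   clash {B, ¬B} at a — a ∈ (∃s.A ⊔ B)
2. Hence a : (∃s.A ⊔ B): entailed.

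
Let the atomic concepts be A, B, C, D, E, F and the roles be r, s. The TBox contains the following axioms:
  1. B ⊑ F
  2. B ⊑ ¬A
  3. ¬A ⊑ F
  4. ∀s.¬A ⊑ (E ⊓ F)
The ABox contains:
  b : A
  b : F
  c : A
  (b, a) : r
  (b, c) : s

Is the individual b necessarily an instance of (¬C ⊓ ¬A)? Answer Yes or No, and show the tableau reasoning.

1. b : (¬C ⊓ ¬A)?  L(b) = {A, F} ∪ {(C ⊔ A)}
   open: L(b) ⊇ {A, F, ¬B, ∃s.A} (+ ∃-successors) — b ∉ (¬C ⊓ ¬A) possible
2. Hence b : (¬C ⊓ ¬A): not entailed.

No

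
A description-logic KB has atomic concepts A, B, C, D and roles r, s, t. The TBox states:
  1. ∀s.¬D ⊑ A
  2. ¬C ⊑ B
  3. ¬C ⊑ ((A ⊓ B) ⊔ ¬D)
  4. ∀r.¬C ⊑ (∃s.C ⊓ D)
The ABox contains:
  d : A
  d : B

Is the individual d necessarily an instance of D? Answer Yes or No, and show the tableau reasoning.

No

1. d : D?  L(d) = {A, B} ∪ {¬D}
   open: L(d) ⊇ {A, B, C, ¬D, ∃r.C} (+ ∃-successors) — d ∉ D possible
2. Hence d : D: not entailed.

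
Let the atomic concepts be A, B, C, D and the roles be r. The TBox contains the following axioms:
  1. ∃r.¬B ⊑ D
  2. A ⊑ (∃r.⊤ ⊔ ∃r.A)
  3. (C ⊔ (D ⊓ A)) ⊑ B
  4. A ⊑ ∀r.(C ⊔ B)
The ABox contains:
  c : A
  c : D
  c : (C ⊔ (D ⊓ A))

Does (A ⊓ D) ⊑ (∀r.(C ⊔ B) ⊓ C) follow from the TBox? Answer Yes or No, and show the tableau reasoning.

No

1. (A ⊓ D) ⊑ (∀r.(C ⊔ B) ⊓ C)  ⇔  ((A ⊓ D) ⊓ (∃r.(¬C ⊓ ¬B) ⊔ ¬C)) unsat w.r.t. T
   apply at x₀: A⊑(∃r.⊤ ⊔ ∃r.A); A⊑∀r.(C ⊔ B)
   open: L(x₀) ⊇ {A, B, D, ¬C, ∀r.(C ⊔ B), …} (+ ∃-successors)
2. Hence (A ⊓ D) ⊑ (∀r.(C ⊔ B) ⊓ C): not entailed.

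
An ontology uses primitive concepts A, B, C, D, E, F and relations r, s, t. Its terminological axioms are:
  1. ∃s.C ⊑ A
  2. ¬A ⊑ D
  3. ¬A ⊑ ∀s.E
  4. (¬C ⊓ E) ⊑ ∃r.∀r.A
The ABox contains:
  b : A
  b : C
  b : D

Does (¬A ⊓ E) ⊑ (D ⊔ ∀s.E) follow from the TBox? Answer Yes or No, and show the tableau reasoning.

1. (¬A ⊓ E) ⊑ (D ⊔ ∀s.E)  ⇔  ((¬A ⊓ E) ⊓ (¬D ⊓ ∃s.¬E)) unsat w.r.t. T
   all branches close; clash {D, ¬D} at x₀
2. Hence (¬A ⊓ E) ⊑ (D ⊔ ∀s.E): entailed.

Yes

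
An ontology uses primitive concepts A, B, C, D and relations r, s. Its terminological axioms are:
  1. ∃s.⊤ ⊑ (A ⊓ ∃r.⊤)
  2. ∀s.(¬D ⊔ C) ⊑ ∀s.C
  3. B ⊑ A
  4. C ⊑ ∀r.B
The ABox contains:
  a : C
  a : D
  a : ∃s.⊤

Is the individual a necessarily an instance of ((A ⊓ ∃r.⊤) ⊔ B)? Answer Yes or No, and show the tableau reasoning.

1. a : ((A ⊓ ∃r.⊤) ⊔ B)?  L(a) = {C, D, ∃s.⊤} ∪ {((¬A ⊔ ∀r.⊥) ⊓ ¬B)}
   clash ⊥ at an ∃-successor — a ∈ ((A ⊓ ∃r.⊤) ⊔ B)
2. Hence a : ((A ⊓ ∃r.⊤) ⊔ B): entailed.

Yes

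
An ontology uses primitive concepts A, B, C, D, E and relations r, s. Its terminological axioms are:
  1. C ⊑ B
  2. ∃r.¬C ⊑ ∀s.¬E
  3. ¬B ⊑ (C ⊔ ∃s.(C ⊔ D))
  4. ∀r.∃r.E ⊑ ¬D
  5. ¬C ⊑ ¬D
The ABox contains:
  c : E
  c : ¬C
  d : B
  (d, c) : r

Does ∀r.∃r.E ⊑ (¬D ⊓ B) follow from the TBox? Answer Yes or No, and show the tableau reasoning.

No

1. ∀r.∃r.E ⊑ (¬D ⊓ B)  ⇔  (∀r.∃r.E ⊓ (D ⊔ ¬B)) unsat w.r.t. T
   apply at x₀: ∀r.∃r.E⊑¬D
   open: L(x₀) ⊇ {¬B, ¬C, ¬D, ∀r.C, ∀r.∃r.E, …} (+ ∃-successors)
2. Hence ∀r.∃r.E ⊑ (¬D ⊓ B): not entailed.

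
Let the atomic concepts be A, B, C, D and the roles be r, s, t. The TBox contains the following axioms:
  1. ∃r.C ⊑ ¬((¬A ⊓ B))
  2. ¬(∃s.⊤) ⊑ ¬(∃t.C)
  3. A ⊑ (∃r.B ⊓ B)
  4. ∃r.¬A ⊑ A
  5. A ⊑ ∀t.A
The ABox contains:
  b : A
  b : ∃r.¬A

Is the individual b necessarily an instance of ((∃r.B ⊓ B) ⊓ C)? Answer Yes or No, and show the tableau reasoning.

No

1. b : ((∃r.B ⊓ B) ⊓ C)?  L(b) = {A, ∃r.¬A} ∪ {((∀r.¬B ⊔ ¬B) ⊔ ¬C)}
   apply at b: A⊑(∃r.B ⊓ B); A⊑∀t.A
   open: L(b) ⊇ {A, B, ¬C, ∀r.¬C, ∀t.A, …} (+ ∃-successors) — b ∉ ((∃r.B ⊓ B) ⊓ C) possible
2. Hence b : ((∃r.B ⊓ B) ⊓ C): not entailed.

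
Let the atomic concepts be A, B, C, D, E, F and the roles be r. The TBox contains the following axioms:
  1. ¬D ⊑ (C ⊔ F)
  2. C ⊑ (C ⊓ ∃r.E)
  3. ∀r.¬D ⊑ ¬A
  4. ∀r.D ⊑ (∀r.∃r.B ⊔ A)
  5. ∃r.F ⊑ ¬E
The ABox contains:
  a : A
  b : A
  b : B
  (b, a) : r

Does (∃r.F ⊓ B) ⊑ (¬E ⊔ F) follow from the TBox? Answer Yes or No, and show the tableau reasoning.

1. (∃r.F ⊓ B) ⊑ (¬E ⊔ F)  ⇔  ((∃r.F ⊓ B) ⊓ (E ⊓ ¬F)) unsat w.r.t. T
   all branches close; clash {F, ¬F} at x₀
2. Hence (∃r.F ⊓ B) ⊑ (¬E ⊔ F): entailed.

Yes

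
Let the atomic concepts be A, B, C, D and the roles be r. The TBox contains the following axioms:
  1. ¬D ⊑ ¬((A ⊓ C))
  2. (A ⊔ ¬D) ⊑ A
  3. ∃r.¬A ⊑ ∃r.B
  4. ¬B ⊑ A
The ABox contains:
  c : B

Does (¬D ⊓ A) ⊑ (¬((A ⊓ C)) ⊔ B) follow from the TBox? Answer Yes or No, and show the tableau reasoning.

Yes

1. (¬D ⊓ A) ⊑ (¬((A ⊓ C)) ⊔ B)  ⇔  ((¬D ⊓ A) ⊓ ((A ⊓ C) ⊓ ¬B)) unsat w.r.t. T
   all branches close; clash {C, ¬C} at x₀
2. Hence (¬D ⊓ A) ⊑ (¬((A ⊓ C)) ⊔ B): entailed.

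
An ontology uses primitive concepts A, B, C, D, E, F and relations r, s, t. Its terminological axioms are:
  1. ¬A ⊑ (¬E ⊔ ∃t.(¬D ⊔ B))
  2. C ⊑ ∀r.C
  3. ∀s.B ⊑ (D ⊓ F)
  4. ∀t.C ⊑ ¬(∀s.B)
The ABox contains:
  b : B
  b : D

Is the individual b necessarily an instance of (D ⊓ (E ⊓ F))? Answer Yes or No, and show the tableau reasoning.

No

1. b : (D ⊓ (E ⊓ F))?  L(b) = {B, D} ∪ {(¬D ⊔ (¬E ⊔ ¬F))}
   open: L(b) ⊇ {A, B, D, ¬C, ¬E, …} (+ ∃-successors) — b ∉ (D ⊓ (E ⊓ F)) possible
2. Hence b : (D ⊓ (E ⊓ F)): not entailed.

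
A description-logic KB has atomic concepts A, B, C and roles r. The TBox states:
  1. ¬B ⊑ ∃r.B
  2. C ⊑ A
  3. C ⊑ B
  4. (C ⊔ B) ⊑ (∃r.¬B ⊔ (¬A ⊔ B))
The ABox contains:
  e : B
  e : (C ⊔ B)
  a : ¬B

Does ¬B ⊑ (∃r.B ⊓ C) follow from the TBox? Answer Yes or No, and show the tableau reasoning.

No

1. ¬B ⊑ (∃r.B ⊓ C)  ⇔  (¬B ⊓ (∀r.¬B ⊔ ¬C)) unsat w.r.t. T
   apply at x₀: ¬B⊑∃r.B
   open: L(x₀) ⊇ {¬B, ¬C, ∃r.B} (+ ∃-successors)
2. Hence ¬B ⊑ (∃r.B ⊓ C): not entailed.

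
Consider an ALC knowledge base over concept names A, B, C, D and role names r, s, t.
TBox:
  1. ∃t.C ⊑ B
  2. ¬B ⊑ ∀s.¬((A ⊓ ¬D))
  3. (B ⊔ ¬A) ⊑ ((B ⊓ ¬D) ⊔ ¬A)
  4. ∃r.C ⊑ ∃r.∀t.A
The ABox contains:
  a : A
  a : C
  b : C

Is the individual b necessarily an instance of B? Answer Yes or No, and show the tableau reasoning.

No

1. b : B?  L(b) = {C} ∪ {¬B}
   apply at b: ¬B⊑∀s.¬((A ⊓ ¬D))
   open: L(b) ⊇ {A, C, ¬B, ∀r.¬C, ∀s.(¬A ⊔ D), …} — b ∉ B possible
2. Hence b : B: not entailed.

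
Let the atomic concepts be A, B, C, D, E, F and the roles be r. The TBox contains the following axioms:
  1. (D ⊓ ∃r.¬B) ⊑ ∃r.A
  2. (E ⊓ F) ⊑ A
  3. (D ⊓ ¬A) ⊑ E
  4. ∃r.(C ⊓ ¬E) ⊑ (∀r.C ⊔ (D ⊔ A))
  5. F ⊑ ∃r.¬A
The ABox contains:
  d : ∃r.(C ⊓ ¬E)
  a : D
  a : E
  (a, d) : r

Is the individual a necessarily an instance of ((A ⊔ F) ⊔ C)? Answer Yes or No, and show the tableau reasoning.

1. a : ((A ⊔ F) ⊔ C)?  L(a) = {D, E} ∪ {((¬A ⊓ ¬F) ⊓ ¬C)}
   open: L(a) ⊇ {D, E, ¬A, ¬C, ¬F, …} — a ∉ ((A ⊔ F) ⊔ C) possible
2. Hence a : ((A ⊔ F) ⊔ C): not entailed.

No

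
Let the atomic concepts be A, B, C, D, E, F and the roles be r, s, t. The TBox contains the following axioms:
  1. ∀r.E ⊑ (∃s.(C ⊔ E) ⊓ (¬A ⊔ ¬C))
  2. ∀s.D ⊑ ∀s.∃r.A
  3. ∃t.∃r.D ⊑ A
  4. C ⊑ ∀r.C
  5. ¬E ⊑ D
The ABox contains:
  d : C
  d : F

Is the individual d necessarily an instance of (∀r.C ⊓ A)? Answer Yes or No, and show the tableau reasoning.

1. d : (∀r.C ⊓ A)?  L(d) = {C, F} ∪ {(∃r.¬C ⊔ ¬A)}
   apply at d: C⊑∀r.C
   open: L(d) ⊇ {C, E, F, ¬A, ∀r.C, …} (+ ∃-successors) — d ∉ (∀r.C ⊓ A) possible
2. Hence d : (∀r.C ⊓ A): not entailed.

No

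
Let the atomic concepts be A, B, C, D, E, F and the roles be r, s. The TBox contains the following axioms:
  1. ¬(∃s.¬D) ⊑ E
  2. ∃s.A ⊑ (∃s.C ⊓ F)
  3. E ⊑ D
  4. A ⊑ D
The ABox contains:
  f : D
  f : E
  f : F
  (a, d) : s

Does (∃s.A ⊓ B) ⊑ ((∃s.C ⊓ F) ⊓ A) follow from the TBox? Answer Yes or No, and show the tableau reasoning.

No

1. (∃s.A ⊓ B) ⊑ ((∃s.C ⊓ F) ⊓ A)  ⇔  ((∃s.A ⊓ B) ⊓ ((∀s.¬C ⊔ ¬F) ⊔ ¬A)) unsat w.r.t. T
   apply at x₀: ∃s.A⊑(∃s.C ⊓ F)
   open: L(x₀) ⊇ {B, F, ¬A, ¬E, ∃s.A, …} (+ ∃-successors)
2. Hence (∃s.A ⊓ B) ⊑ ((∃s.C ⊓ F) ⊓ A): not entailed.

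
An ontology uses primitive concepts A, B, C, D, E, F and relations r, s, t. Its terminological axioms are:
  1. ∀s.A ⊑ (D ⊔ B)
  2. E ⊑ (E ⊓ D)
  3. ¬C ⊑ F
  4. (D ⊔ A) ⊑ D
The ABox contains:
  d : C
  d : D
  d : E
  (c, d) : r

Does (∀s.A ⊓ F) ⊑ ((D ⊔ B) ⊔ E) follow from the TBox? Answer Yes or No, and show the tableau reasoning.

Yes

1. (∀s.A ⊓ F) ⊑ ((D ⊔ B) ⊔ E)  ⇔  ((∀s.A ⊓ F) ⊓ ((¬D ⊓ ¬B) ⊓ ¬E)) unsat w.r.t. T
   all branches close; clash {D, ¬D} at x₀
2. Hence (∀s.A ⊓ F) ⊑ ((D ⊔ B) ⊔ E): entailed.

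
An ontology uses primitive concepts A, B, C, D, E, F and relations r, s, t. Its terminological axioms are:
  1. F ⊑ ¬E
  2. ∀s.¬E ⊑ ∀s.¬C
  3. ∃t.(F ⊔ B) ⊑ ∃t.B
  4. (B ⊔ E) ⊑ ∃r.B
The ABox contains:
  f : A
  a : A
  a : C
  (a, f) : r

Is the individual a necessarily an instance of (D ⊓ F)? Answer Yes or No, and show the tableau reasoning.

1. a : (D ⊓ F)?  L(a) = {A, C} ∪ {(¬D ⊔ ¬F)}
   open: L(a) ⊇ {A, C, ¬B, ¬D, ¬E, …} (+ ∃-successors) — a ∉ (D ⊓ F) possible
2. Hence a : (D ⊓ F): not entailed.

No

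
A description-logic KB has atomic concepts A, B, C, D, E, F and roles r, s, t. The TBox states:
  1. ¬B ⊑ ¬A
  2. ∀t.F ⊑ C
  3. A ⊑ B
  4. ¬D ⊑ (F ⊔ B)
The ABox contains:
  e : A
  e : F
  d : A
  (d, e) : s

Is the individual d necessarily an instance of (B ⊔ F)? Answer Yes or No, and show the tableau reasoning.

Yes

1. d : (B ⊔ F)?  L(d) = {A} ∪ {(¬B ⊓ ¬F)}
   clash {A, ¬A} at d — d ∈ (B ⊔ F)
2. Hence d : (B ⊔ F): entailed.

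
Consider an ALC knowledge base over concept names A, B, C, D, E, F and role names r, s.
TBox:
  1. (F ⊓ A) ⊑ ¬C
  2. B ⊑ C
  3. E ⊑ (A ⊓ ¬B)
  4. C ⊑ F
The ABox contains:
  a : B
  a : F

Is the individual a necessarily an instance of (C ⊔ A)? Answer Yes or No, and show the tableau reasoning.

1. a : (C ⊔ A)?  L(a) = {B, F} ∪ {(¬C ⊓ ¬A)}
   clash {C, ¬C} at a — a ∈ (C ⊔ A)
2. Hence a : (C ⊔ A): entailed.

Yes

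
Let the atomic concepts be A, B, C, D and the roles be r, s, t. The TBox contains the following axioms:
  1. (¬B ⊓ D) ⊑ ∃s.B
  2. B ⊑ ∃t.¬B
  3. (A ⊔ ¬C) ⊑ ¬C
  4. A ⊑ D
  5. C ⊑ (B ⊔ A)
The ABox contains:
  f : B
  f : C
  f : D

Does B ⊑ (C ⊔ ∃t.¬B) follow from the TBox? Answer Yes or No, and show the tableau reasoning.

Yes

1. B ⊑ (C ⊔ ∃t.¬B)  ⇔  (B ⊓ (¬C ⊓ ∀t.B)) unsat w.r.t. T
   all branches close; clash {B, ¬B} at an ∃-successor
2. Hence B ⊑ (C ⊔ ∃t.¬B): entailed.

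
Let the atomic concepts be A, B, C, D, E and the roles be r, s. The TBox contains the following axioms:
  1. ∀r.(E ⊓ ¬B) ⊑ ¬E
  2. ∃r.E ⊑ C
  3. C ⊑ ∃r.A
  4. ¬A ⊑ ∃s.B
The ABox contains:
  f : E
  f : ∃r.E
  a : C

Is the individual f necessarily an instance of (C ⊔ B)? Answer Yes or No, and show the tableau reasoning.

Yes

1. f : (C ⊔ B)?  L(f) = {E, ∃r.E} ∪ {(¬C ⊓ ¬B)}
   clash {C, ¬C} at f — f ∈ (C ⊔ B)
2. Hence f : (C ⊔ B): entailed.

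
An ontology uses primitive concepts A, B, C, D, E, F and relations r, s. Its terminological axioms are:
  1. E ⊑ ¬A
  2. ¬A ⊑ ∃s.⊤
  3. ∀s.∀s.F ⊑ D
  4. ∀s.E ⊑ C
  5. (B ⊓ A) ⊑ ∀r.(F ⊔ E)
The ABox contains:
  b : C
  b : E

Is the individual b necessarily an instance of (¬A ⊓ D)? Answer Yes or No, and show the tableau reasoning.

1. b : (¬A ⊓ D)?  L(b) = {C, E} ∪ {(A ⊔ ¬D)}
   apply at b: E⊑¬A
   open: L(b) ⊇ {C, E, ¬A, ¬D, ∃s.∃s.¬F, …} (+ ∃-successors) — b ∉ (¬A ⊓ D) possible
2. Hence b : (¬A ⊓ D): not entailed.

No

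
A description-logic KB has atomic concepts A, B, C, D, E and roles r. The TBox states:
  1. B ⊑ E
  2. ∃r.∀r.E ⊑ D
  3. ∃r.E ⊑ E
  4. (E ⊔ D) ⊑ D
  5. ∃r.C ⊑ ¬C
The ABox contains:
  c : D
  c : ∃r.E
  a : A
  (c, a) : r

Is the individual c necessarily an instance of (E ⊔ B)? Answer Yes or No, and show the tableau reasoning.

Yes

1. c : (E ⊔ B)?  L(c) = {D, ∃r.E} ∪ {(¬E ⊓ ¬B)}
   clash {E, ¬E} at c — c ∈ (E ⊔ B)
2. Hence c : (E ⊔ B): entailed.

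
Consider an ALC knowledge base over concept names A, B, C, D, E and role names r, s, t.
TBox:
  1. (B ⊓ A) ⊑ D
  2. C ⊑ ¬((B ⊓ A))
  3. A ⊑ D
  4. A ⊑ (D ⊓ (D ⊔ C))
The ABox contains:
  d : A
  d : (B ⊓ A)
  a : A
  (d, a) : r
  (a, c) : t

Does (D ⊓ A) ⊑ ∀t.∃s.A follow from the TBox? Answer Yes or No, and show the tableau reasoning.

1. (D ⊓ A) ⊑ ∀t.∃s.A  ⇔  ((D ⊓ A) ⊓ ∃t.∀s.¬A) unsat w.r.t. T
   apply at x₀: A⊑(D ⊓ (D ⊔ C))
   open: L(x₀) ⊇ {A, D, ¬C, ∃t.∀s.¬A} (+ ∃-successors)
2. Hence (D ⊓ A) ⊑ ∀t.∃s.A: not entailed.

No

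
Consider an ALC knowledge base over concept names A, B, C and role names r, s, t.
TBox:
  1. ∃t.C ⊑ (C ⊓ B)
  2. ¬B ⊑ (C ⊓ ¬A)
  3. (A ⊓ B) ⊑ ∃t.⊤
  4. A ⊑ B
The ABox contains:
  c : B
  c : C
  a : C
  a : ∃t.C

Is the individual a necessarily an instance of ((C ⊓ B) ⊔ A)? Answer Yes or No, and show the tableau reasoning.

Yes

1. a : ((C ⊓ B) ⊔ A)?  L(a) = {C, ∃t.C} ∪ {((¬C ⊔ ¬B) ⊓ ¬A)}
   clash {B, ¬B} at a — a ∈ ((C ⊓ B) ⊔ A)
2. Hence a : ((C ⊓ B) ⊔ A): entailed.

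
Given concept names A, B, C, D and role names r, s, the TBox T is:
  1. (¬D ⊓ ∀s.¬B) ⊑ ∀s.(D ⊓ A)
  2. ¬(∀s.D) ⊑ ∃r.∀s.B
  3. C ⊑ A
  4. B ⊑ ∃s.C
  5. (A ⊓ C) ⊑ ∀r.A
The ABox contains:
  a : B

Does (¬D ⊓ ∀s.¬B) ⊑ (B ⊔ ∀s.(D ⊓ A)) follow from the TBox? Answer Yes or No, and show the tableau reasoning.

1. (¬D ⊓ ∀s.¬B) ⊑ (B ⊔ ∀s.(D ⊓ A))  ⇔  ((¬D ⊓ ∀s.¬B) ⊓ (¬B ⊓ ∃s.(¬D ⊔ ¬A))) unsat w.r.t. T
   all branches close; clash {A, ¬A} at an ∃-successor
2. Hence (¬D ⊓ ∀s.¬B) ⊑ (B ⊔ ∀s.(D ⊓ A)): entailed.

Yes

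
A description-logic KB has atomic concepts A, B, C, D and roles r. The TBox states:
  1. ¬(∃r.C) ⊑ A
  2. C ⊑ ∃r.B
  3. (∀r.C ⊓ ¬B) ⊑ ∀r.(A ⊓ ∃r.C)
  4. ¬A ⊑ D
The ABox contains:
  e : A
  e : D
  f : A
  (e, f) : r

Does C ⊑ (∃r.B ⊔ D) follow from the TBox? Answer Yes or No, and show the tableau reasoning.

1. C ⊑ (∃r.B ⊔ D)  ⇔  (C ⊓ (∀r.¬B ⊓ ¬D)) unsat w.r.t. T
   all branches close; clash {D, ¬D} at x₀
2. Hence C ⊑ (∃r.B ⊔ D): entailed.

Yes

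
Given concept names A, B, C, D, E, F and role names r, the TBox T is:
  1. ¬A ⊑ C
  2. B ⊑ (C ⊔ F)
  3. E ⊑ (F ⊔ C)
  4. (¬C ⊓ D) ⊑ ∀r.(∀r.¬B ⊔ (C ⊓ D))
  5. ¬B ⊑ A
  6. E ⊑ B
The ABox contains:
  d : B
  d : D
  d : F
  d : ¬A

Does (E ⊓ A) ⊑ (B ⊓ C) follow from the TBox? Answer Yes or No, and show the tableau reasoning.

No

1. (E ⊓ A) ⊑ (B ⊓ C)  ⇔  ((E ⊓ A) ⊓ (¬B ⊔ ¬C)) unsat w.r.t. T
   apply at x₀: E⊑(F ⊔ C); E⊑B
   open: L(x₀) ⊇ {A, B, E, F, ¬C, …}
2. Hence (E ⊓ A) ⊑ (B ⊓ C): not entailed.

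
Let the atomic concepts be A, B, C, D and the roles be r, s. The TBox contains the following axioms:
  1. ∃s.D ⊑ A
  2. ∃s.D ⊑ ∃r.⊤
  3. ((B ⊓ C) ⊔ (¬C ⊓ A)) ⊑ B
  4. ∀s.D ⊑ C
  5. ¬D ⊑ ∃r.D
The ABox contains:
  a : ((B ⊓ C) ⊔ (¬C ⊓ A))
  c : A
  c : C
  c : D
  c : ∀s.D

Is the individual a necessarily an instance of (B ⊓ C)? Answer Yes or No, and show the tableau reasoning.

No

1. a : (B ⊓ C)?  L(a) = {((B ⊓ C) ⊔ (¬C ⊓ A))} ∪ {(¬B ⊔ ¬C)}
   apply at a: ((B ⊓ C) ⊔ (¬C ⊓ A))⊑B
   open: L(a) ⊇ {A, B, D, ¬C, ∀s.¬D, …} (+ ∃-successors) — a ∉ (B ⊓ C) possible
2. Hence a : (B ⊓ C): not entailed.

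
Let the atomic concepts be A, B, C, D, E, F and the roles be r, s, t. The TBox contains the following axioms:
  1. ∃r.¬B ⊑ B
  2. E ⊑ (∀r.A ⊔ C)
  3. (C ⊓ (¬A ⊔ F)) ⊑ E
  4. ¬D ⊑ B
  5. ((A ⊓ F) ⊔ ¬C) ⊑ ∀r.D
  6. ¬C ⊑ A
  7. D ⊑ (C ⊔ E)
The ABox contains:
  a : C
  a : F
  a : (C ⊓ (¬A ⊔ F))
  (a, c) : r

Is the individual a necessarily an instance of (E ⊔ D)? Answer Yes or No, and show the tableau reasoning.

Yes

1. a : (E ⊔ D)?  L(a) = {C, F, (C ⊓ (¬A ⊔ F))} ∪ {(¬E ⊓ ¬D)}
   clash {E, ¬E} at a — a ∈ (E ⊔ D)
2. Hence a : (E ⊔ D): entailed.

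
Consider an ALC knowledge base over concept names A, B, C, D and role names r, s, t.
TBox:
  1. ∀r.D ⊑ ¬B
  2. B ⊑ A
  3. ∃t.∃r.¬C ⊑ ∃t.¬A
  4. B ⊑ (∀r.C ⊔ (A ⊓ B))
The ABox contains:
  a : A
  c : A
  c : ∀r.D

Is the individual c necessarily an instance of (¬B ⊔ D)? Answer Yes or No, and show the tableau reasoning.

1. c : (¬B ⊔ D)?  L(c) = {A, ∀r.D} ∪ {(B ⊓ ¬D)}
   clash {B, ¬B} at c — c ∈ (¬B ⊔ D)
2. Hence c : (¬B ⊔ D): entailed.

Yes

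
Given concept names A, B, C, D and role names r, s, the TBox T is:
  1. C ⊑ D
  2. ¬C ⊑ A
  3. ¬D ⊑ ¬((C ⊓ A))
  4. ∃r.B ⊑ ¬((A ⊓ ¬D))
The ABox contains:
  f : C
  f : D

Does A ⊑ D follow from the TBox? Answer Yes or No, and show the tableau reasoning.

No

1. A ⊑ D  ⇔  (A ⊓ ¬D) unsat w.r.t. T
   apply at x₀: ¬D⊑¬((C ⊓ A))
   open: L(x₀) ⊇ {A, ¬C, ¬D, ∀r.¬B}
2. Hence A ⊑ D: not entailed.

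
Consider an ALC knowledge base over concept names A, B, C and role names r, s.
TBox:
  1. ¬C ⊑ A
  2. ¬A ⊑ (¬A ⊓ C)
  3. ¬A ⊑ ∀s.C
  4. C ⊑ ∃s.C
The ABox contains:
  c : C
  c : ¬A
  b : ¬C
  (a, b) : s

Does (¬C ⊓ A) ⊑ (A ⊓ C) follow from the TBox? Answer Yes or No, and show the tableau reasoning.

1. (¬C ⊓ A) ⊑ (A ⊓ C)  ⇔  ((¬C ⊓ A) ⊓ (¬A ⊔ ¬C)) unsat w.r.t. T
   open: L(x₀) ⊇ {A, ¬C}
2. Hence (¬C ⊓ A) ⊑ (A ⊓ C): not entailed.

No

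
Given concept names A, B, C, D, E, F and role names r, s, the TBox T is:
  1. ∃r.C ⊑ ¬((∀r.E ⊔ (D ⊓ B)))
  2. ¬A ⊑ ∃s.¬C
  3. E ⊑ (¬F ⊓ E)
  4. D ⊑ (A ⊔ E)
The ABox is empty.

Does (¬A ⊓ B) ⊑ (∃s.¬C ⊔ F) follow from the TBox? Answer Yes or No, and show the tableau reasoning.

1. (¬A ⊓ B) ⊑ (∃s.¬C ⊔ F)  ⇔  ((¬A ⊓ B) ⊓ (∀s.C ⊓ ¬F)) unsat w.r.t. T
   all branches close; clash {B, ¬B} at x₀
2. Hence (¬A ⊓ B) ⊑ (∃s.¬C ⊔ F): entailed.

Yes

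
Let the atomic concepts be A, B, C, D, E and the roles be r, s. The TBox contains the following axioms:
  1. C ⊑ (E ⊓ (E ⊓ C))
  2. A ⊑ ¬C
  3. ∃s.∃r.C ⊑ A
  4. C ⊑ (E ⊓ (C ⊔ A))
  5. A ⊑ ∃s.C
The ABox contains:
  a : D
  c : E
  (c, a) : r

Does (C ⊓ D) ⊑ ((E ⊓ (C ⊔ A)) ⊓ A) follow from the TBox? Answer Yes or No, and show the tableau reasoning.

No

1. (C ⊓ D) ⊑ ((E ⊓ (C ⊔ A)) ⊓ A)  ⇔  ((C ⊓ D) ⊓ ((¬E ⊔ (¬C ⊓ ¬A)) ⊔ ¬A)) unsat w.r.t. T
   apply at x₀: C⊑(E ⊓ (E ⊓ C)); C⊑(E ⊓ (C ⊔ A))
   open: L(x₀) ⊇ {C, D, E, ¬A, ∀s.∀r.¬C}
2. Hence (C ⊓ D) ⊑ ((E ⊓ (C ⊔ A)) ⊓ A): not entailed.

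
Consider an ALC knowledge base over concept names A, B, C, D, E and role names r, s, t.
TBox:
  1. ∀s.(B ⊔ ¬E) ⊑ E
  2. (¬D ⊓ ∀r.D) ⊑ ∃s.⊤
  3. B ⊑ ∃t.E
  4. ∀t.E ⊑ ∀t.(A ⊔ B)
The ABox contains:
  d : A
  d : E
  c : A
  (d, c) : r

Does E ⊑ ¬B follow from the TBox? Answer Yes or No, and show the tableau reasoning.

No

1. E ⊑ ¬B  ⇔  (E ⊓ B) unsat w.r.t. T
   apply at x₀: B⊑∃t.E
   open: L(x₀) ⊇ {B, D, E, ∃t.E, ∃t.¬E} (+ ∃-successors)
2. Hence E ⊑ ¬B: not entailed.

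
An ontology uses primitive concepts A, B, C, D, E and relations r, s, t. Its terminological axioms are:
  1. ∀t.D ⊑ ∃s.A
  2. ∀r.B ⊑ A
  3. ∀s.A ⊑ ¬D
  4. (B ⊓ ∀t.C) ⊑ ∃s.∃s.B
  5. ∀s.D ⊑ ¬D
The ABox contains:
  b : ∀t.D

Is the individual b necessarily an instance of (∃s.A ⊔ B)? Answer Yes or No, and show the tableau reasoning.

Yes

1. b : (∃s.A ⊔ B)?  L(b) = {∀t.D} ∪ {(∀s.¬A ⊓ ¬B)}
   clash {A, ¬A} at an ∃-successor — b ∈ (∃s.A ⊔ B)
2. Hence b : (∃s.A ⊔ B): entailed.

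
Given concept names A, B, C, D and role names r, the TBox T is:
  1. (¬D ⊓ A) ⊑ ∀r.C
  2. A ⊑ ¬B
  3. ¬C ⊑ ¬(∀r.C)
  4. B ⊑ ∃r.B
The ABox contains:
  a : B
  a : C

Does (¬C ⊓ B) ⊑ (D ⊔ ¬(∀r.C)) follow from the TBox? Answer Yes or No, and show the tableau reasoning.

1. (¬C ⊓ B) ⊑ (D ⊔ ¬(∀r.C))  ⇔  ((¬C ⊓ B) ⊓ (¬D ⊓ ∀r.C)) unsat w.r.t. T
   all branches close; clash {B, ¬B} at x₀
2. Hence (¬C ⊓ B) ⊑ (D ⊔ ¬(∀r.C)): entailed.

Yes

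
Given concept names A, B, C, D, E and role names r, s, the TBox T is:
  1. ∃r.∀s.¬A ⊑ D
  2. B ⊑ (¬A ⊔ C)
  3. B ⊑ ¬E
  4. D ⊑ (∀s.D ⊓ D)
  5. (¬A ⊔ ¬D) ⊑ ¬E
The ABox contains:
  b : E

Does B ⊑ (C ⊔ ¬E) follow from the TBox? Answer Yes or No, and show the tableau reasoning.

Yes

1. B ⊑ (C ⊔ ¬E)  ⇔  (B ⊓ (¬C ⊓ E)) unsat w.r.t. T
   all branches close; clash {E, ¬E} at x₀
2. Hence B ⊑ (C ⊔ ¬E): entailed.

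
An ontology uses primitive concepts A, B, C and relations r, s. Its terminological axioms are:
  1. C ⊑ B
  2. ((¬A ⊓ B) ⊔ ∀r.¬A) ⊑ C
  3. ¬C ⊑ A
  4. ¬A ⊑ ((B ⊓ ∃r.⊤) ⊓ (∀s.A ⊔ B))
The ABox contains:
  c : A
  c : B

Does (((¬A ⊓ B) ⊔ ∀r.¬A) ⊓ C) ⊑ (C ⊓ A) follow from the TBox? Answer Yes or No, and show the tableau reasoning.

1. (((¬A ⊓ B) ⊔ ∀r.¬A) ⊓ C) ⊑ (C ⊓ A)  ⇔  ((((¬A ⊓ B) ⊔ ∀r.¬A) ⊓ C) ⊓ (¬C ⊔ ¬A)) unsat w.r.t. T
   apply at x₀: C⊑B
   open: L(x₀) ⊇ {B, C, ¬A, ∃r.⊤} (+ ∃-successors)
2. Hence (((¬A ⊓ B) ⊔ ∀r.¬A) ⊓ C) ⊑ (C ⊓ A): not entailed.

No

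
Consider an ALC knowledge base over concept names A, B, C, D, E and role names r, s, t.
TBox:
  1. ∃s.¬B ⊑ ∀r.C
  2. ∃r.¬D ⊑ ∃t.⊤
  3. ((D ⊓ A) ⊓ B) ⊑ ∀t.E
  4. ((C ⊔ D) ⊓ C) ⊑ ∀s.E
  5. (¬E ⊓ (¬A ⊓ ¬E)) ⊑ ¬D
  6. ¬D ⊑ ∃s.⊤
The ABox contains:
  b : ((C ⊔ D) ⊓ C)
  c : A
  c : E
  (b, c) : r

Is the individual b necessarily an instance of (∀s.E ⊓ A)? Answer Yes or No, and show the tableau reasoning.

No

1. b : (∀s.E ⊓ A)?  L(b) = {((C ⊔ D) ⊓ C)} ∪ {(∃s.¬E ⊔ ¬A)}
   apply at b: ((C ⊔ D) ⊓ C)⊑∀s.E
   open: L(b) ⊇ {C, D, E, ¬A, ∀r.D, …} — b ∉ (∀s.E ⊓ A) possible
2. Hence b : (∀s.E ⊓ A): not entailed.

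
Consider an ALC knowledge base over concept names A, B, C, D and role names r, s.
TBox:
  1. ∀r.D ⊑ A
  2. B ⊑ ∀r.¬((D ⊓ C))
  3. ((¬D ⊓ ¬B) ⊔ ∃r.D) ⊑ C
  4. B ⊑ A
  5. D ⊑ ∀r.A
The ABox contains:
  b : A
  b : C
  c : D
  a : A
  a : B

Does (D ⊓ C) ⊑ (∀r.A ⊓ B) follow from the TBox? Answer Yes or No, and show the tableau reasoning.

1. (D ⊓ C) ⊑ (∀r.A ⊓ B)  ⇔  ((D ⊓ C) ⊓ (∃r.¬A ⊔ ¬B)) unsat w.r.t. T
   apply at x₀: D⊑∀r.A
   open: L(x₀) ⊇ {C, D, ¬B, ∀r.A, ∃r.¬D} (+ ∃-successors)
2. Hence (D ⊓ C) ⊑ (∀r.A ⊓ B): not entailed.

No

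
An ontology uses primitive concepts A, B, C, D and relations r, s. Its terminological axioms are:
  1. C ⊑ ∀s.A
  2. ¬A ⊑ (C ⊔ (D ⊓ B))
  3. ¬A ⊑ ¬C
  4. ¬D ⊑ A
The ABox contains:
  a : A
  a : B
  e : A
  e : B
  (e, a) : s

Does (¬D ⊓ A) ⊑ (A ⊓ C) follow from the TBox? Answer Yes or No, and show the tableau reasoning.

1. (¬D ⊓ A) ⊑ (A ⊓ C)  ⇔  ((¬D ⊓ A) ⊓ (¬A ⊔ ¬C)) unsat w.r.t. T
   open: L(x₀) ⊇ {A, ¬C, ¬D}
2. Hence (¬D ⊓ A) ⊑ (A ⊓ C): not entailed.

No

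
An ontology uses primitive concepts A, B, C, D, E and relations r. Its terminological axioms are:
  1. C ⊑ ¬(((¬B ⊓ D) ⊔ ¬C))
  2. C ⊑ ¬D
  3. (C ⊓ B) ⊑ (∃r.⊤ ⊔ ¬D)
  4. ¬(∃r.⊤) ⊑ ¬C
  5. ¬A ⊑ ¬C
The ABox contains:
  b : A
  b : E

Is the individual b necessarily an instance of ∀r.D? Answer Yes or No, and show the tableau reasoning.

No

1. b : ∀r.D?  L(b) = {A, E} ∪ {∃r.¬D}
   open: L(b) ⊇ {A, E, ¬C, ∃r.¬D} (+ ∃-successors) — b ∉ ∀r.D possible
2. Hence b : ∀r.D: not entailed.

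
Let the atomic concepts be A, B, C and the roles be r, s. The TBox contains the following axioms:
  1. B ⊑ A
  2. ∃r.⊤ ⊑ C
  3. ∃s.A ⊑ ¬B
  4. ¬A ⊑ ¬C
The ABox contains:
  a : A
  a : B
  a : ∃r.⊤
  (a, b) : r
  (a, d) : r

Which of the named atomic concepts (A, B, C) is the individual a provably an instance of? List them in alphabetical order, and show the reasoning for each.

1. a : A?  L(a) = {A, B, ∃r.⊤} ∪ {¬A}
   clash {A, ¬A} at a — a ∈ A
2. a : B?  L(a) = {A, B, ∃r.⊤} ∪ {¬B}
   clash {B, ¬B} at a — a ∈ B
3. a : C?  L(a) = {A, B, ∃r.⊤} ∪ {¬C}
   clash {C, ¬C} at a — a ∈ C
4. Entailed for a: {A, B, C}

{A, B, C}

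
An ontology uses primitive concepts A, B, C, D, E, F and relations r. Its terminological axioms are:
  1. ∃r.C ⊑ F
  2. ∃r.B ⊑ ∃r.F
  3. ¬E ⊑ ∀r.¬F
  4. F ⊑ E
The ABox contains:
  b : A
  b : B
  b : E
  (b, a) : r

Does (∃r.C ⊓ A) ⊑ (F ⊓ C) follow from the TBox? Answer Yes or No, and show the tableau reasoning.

No

1. (∃r.C ⊓ A) ⊑ (F ⊓ C)  ⇔  ((∃r.C ⊓ A) ⊓ (¬F ⊔ ¬C)) unsat w.r.t. T
   apply at x₀: ∃r.C⊑F
   open: L(x₀) ⊇ {A, E, F, ¬C, ∀r.¬B, …} (+ ∃-successors)
2. Hence (∃r.C ⊓ A) ⊑ (F ⊓ C): not entailed.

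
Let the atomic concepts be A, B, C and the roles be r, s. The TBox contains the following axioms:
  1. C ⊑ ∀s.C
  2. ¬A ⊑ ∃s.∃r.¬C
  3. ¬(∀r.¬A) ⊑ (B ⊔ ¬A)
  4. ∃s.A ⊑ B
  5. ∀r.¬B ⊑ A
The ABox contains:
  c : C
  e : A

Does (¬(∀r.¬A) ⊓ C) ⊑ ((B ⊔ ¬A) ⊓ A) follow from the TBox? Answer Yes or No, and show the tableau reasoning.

No

1. (¬(∀r.¬A) ⊓ C) ⊑ ((B ⊔ ¬A) ⊓ A)  ⇔  ((∃r.A ⊓ C) ⊓ ((¬B ⊓ A) ⊔ ¬A)) unsat w.r.t. T
   apply at x₀: C⊑∀s.C; ¬(∀r.¬A)⊑(B ⊔ ¬A)
   open: L(x₀) ⊇ {C, ¬A, ∀s.C, ∀s.¬A, ∃r.A, …} (+ ∃-successors)
2. Hence (¬(∀r.¬A) ⊓ C) ⊑ ((B ⊔ ¬A) ⊓ A): not entailed.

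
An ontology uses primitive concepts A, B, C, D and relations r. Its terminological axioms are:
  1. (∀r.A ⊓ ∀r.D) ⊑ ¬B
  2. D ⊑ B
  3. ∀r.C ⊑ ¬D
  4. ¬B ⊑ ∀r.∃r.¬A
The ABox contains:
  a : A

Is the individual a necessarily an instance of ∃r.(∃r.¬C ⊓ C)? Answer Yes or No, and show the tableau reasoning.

1. a : ∃r.(∃r.¬C ⊓ C)?  L(a) = {A} ∪ {∀r.(∀r.C ⊔ ¬C)}
   open: L(a) ⊇ {A, B, ¬D, ∀r.(∀r.C ⊔ ¬C), ∃r.¬A} (+ ∃-successors) — a ∉ ∃r.(∃r.¬C ⊓ C) possible
2. Hence a : ∃r.(∃r.¬C ⊓ C): not entailed.

No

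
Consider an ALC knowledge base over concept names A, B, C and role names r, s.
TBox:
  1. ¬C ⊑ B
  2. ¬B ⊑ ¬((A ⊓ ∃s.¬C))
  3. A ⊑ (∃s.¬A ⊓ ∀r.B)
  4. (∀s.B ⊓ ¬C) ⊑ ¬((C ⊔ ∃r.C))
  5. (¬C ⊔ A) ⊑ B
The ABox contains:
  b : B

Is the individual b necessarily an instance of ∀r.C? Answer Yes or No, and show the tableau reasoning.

No

1. b : ∀r.C?  L(b) = {B} ∪ {∃r.¬C}
   open: L(b) ⊇ {B, ¬A, ∃r.¬C, ∃s.¬B} (+ ∃-successors) — b ∉ ∀r.C possible
2. Hence b : ∀r.C: not entailed.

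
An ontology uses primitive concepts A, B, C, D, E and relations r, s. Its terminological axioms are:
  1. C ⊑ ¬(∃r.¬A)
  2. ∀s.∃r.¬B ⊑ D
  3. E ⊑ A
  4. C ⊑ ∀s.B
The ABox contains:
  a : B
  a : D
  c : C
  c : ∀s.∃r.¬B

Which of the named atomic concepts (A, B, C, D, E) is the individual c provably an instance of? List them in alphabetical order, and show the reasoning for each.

{C, D}

1. c : A?  L(c) = {C, ∀s.∃r.¬B} ∪ {¬A}
   apply at c: C⊑¬(∃r.¬A); ∀s.∃r.¬B⊑D; C⊑∀s.B
   open: L(c) ⊇ {C, D, ¬A, ¬E, ∀r.A, …} — c ∉ A possible
2. c : B?  L(c) = {C, ∀s.∃r.¬B} ∪ {¬B}
   apply at c: C⊑¬(∃r.¬A); ∀s.∃r.¬B⊑D; C⊑∀s.B
   open: L(c) ⊇ {C, D, ¬B, ¬E, ∀r.A, …} — c ∉ B possible
3. c : C?  L(c) = {C, ∀s.∃r.¬B} ∪ {¬C}
   clash {C, ¬C} at c — c ∈ C
4. c : D?  L(c) = {C, ∀s.∃r.¬B} ∪ {¬D}
   clash {D, ¬D} at c — c ∈ D
5. c : E?  L(c) = {C, ∀s.∃r.¬B} ∪ {¬E}
   apply at c: C⊑¬(∃r.¬A); ∀s.∃r.¬B⊑D; C⊑∀s.B
   open: L(c) ⊇ {C, D, ¬E, ∀r.A, ∀s.B, …} — c ∉ E possible
6. Entailed for c: {C, D}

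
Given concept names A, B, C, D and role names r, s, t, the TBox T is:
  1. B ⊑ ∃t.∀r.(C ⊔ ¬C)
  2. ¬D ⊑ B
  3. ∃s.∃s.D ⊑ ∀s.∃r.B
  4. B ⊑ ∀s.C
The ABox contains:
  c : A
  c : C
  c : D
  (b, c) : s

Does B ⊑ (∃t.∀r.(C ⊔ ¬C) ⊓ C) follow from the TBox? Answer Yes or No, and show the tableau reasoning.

No

1. B ⊑ (∃t.∀r.(C ⊔ ¬C) ⊓ C)  ⇔  (B ⊓ (∀t.∃r.(¬C ⊓ C) ⊔ ¬C)) unsat w.r.t. T
   apply at x₀: B⊑∃t.∀r.(C ⊔ ¬C); B⊑∀s.C
   open: L(x₀) ⊇ {B, ¬C, ∀s.C, ∀s.∀s.¬D, ∃t.∀r.(C ⊔ ¬C)} (+ ∃-successors)
2. Hence B ⊑ (∃t.∀r.(C ⊔ ¬C) ⊓ C): not entailed.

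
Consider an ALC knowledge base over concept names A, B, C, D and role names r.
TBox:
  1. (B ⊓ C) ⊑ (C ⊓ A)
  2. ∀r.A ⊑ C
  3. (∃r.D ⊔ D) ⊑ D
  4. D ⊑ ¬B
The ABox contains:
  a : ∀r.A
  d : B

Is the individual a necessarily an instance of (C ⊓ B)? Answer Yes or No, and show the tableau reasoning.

1. a : (C ⊓ B)?  L(a) = {∀r.A} ∪ {(¬C ⊔ ¬B)}
   apply at a: ∀r.A⊑C
   open: L(a) ⊇ {C, ¬B, ¬D, ∀r.A, ∀r.¬D} — a ∉ (C ⊓ B) possible
2. Hence a : (C ⊓ B): not entailed.

No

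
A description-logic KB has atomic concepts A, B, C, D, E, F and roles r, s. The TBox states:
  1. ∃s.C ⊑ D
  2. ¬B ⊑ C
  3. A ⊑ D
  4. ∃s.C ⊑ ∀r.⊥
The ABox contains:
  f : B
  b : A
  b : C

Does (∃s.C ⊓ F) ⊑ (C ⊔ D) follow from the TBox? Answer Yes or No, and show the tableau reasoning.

1. (∃s.C ⊓ F) ⊑ (C ⊔ D)  ⇔  ((∃s.C ⊓ F) ⊓ (¬C ⊓ ¬D)) unsat w.r.t. T
   all branches close; clash {C, ¬C} at x₀
2. Hence (∃s.C ⊓ F) ⊑ (C ⊔ D): entailed.

Yes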